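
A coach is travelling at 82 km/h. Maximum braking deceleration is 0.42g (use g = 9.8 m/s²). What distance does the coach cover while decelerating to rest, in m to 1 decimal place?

Braking distance ≈ 63.0 m

82 km/h ÷ 3.6 = 22.7778 m/s.
a = 0.42 × 9.8 = 4.116 m/s².
Braking distance = v²/(2a) = 22.7778² / (2 × 4.116) = 518.828 / 8.232 = 63.026 m.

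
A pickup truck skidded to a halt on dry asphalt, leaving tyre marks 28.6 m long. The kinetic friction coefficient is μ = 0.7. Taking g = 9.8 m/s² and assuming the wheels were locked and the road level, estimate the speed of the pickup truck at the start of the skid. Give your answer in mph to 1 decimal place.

Deceleration a = μg = 0.7 × 9.8 = 6.860 m/s².
v = √(2a·d) = √(2 × 6.860 × 28.6) = √392.392 = 19.8089 m/s.
= 19.8089 ÷ 0.44704 = 44.311 mph.

Initial speed ≈ 44.3 mph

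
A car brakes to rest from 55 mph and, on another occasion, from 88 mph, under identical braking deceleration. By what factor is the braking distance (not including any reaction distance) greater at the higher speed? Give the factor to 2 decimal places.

Factor ≈ 2.56

Braking distance d = v²/(2a), so with a fixed, d ∝ v².
Factor = (88/55)² = 1.6000² = 2.5600.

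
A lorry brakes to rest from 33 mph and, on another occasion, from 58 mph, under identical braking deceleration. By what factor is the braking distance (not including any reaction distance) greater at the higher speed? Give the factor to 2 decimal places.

Braking distance d = v²/(2a), so with a fixed, d ∝ v².
Factor = (58/33)² = 1.7576² = 3.0892.

Factor ≈ 3.09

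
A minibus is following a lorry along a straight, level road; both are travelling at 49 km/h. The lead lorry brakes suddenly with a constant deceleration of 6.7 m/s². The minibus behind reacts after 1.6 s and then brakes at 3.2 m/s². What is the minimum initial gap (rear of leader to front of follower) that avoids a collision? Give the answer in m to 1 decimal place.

49 km/h ÷ 3.6 = 13.6111 m/s.
Leader travels v²/(2a_L) = 185.262 / 13.400 = 13.826 m before stopping.
Follower covers v·t_r = 13.6111 × 1.6 = 21.778 m while reacting, then v²/(2a_F) = 185.262 / 6.400 = 28.947 m while braking, for a total of 21.778 + 28.947 = 50.725 m.
Since a_F ≤ a_L and the follower starts braking later, the follower is never slower than the leader, so the closest approach is when both have stopped.
Minimum gap = 50.725 − 13.826 = 36.899 m.

Minimum gap ≈ 36.9 m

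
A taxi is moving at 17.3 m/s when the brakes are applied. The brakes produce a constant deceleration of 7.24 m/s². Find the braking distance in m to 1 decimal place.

Braking distance ≈ 20.7 m

Braking distance = v²/(2a) = 17.3000² / (2 × 7.240) = 299.290 / 14.480 = 20.669 m.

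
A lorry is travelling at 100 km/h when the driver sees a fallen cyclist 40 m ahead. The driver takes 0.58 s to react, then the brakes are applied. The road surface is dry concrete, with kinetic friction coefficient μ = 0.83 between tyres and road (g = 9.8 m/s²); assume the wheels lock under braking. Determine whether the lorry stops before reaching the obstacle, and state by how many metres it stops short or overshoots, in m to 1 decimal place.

No — it overshoots by 23.5 m

100 km/h ÷ 3.6 = 27.7778 m/s.
a = μg = 0.83 × 9.8 = 8.134 m/s².
Reaction distance = 27.7778 × 0.58 = 16.111 m.
Braking distance = v²/(2a) = 771.606 / 16.268 = 47.431 m.
Total stopping distance = 16.111 + 47.431 = 63.542 m, vs 40 m available — it cannot stop in time and overshoots by 63.542 − 40 = 23.542 m.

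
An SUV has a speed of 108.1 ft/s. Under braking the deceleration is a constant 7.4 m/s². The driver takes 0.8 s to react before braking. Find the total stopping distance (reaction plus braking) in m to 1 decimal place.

Total stopping distance ≈ 99.7 m

108.1 ft/s × 0.3048 = 32.9489 m/s.
Reaction distance = v·t_r = 32.9489 × 0.8 = 26.359 m.
Braking distance = v²/(2a) = 32.9489² / (2 × 7.400) = 1085.630 / 14.800 = 73.353 m.
Total = 26.359 + 73.353 = 99.712 m.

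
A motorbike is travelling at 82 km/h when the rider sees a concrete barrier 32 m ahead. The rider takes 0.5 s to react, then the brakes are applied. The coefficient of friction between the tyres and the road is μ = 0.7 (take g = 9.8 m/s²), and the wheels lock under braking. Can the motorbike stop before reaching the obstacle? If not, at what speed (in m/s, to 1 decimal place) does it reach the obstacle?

No — it strikes the obstacle at 15.4 m/s

82 km/h ÷ 3.6 = 22.7778 m/s.
a = μg = 0.7 × 9.8 = 6.860 m/s².
Reaction distance = 22.7778 × 0.5 = 11.389 m.
Braking distance needed to stop: v²/(2a) = 518.828 / 13.720 = 37.815 m, so total needed = 11.389 + 37.815 = 49.204 m > 32 m — it cannot stop.
Distance remaining when braking begins: 32 − 11.389 = 20.611 m.
v² = v₀² − 2a·d = 518.828 − 2 × 6.860 × 20.611 = 236.045 m²/s².
v = √236.045 = 15.364 m/s.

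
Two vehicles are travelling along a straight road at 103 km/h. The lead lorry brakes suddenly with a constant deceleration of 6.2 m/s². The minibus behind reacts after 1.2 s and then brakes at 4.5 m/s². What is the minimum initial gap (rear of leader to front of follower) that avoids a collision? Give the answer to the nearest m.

103 km/h ÷ 3.6 = 28.6111 m/s.
Leader travels v²/(2a_L) = 818.595 / 12.400 = 66.016 m before stopping.
Follower covers v·t_r = 28.6111 × 1.2 = 34.333 m while reacting, then v²/(2a_F) = 818.595 / 9.000 = 90.955 m while braking, for a total of 34.333 + 90.955 = 125.288 m.
Since a_F ≤ a_L and the follower starts braking later, the follower is never slower than the leader, so the closest approach is when both have stopped.
Minimum gap = 125.288 − 66.016 = 59.272 m.

Minimum gap ≈ 59 m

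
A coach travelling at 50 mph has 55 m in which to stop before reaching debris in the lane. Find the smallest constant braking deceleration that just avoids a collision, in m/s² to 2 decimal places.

50 mph × 0.44704 = 22.3520 m/s.
v² = 2a·d ⇒ a = v²/(2d) = 22.3520² / (2 × 55.000) = 499.612 / 110.000 = 4.5419 m/s².

Required deceleration ≈ 4.54 m/s²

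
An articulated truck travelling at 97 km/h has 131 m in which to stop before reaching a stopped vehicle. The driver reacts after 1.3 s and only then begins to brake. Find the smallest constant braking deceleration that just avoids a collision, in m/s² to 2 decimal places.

97 km/h ÷ 3.6 = 26.9444 m/s.
Distance covered during reaction = 26.9444 × 1.3 = 35.028 m.
Distance available for braking: 131 − 35.028 = 95.972 m.
v² = 2a·d ⇒ a = v²/(2d) = 26.9444² / (2 × 95.972) = 726.001 / 191.944 = 3.7824 m/s².

Required deceleration ≈ 3.78 m/s²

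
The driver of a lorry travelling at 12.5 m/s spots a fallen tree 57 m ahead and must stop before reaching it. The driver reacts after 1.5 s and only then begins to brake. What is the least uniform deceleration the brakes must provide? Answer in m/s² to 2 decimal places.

Distance covered during reaction = 12.5000 × 1.5 = 18.750 m.
Distance available for braking: 57 − 18.750 = 38.250 m.
v² = 2a·d ⇒ a = v²/(2d) = 12.5000² / (2 × 38.250) = 156.250 / 76.500 = 2.0425 m/s².

Required deceleration ≈ 2.04 m/s²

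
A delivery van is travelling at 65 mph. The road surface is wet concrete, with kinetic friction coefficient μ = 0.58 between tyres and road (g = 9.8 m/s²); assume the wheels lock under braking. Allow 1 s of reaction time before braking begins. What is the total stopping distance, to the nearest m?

65 mph × 0.44704 = 29.0576 m/s.
a = μg = 0.58 × 9.8 = 5.684 m/s².
Reaction distance = v·t_r = 29.0576 × 1 = 29.058 m.
Braking distance = v²/(2a) = 29.0576² / (2 × 5.684) = 844.344 / 11.368 = 74.274 m.
Total = 29.058 + 74.274 = 103.332 m.

Total stopping distance ≈ 103 m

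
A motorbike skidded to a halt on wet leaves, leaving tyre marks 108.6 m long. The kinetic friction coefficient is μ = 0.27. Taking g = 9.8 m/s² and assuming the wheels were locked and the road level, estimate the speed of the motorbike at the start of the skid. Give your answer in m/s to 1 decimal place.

Initial speed ≈ 24.0 m/s

Deceleration a = μg = 0.27 × 9.8 = 2.646 m/s².
v = √(2a·d) = √(2 × 2.646 × 108.6) = √574.711 = 23.9731 m/s.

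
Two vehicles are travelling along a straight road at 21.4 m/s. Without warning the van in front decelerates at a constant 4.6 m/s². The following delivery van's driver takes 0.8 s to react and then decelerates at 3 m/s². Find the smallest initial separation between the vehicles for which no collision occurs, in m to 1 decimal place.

Minimum gap ≈ 43.7 m

Leader travels v²/(2a_L) = 457.960 / 9.200 = 49.778 m before stopping.
Follower covers v·t_r = 21.4000 × 0.8 = 17.120 m while reacting, then v²/(2a_F) = 457.960 / 6.000 = 76.327 m while braking, for a total of 17.120 + 76.327 = 93.447 m.
Since a_F ≤ a_L and the follower starts braking later, the follower is never slower than the leader, so the closest approach is when both have stopped.
Minimum gap = 93.447 − 49.778 = 43.669 m.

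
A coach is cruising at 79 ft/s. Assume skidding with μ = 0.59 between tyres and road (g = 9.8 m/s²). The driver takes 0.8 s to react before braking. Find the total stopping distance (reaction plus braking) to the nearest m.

79 ft/s × 0.3048 = 24.0792 m/s.
a = μg = 0.59 × 9.8 = 5.782 m/s².
Reaction distance = v·t_r = 24.0792 × 0.8 = 19.263 m.
Braking distance = v²/(2a) = 24.0792² / (2 × 5.782) = 579.808 / 11.564 = 50.139 m.
Total = 19.263 + 50.139 = 69.402 m.

Total stopping distance ≈ 69 m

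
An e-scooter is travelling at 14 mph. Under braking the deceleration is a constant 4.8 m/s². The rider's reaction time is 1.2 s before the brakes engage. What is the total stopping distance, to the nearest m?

14 mph × 0.44704 = 6.2586 m/s.
Reaction distance = v·t_r = 6.2586 × 1.2 = 7.510 m.
Braking distance = v²/(2a) = 6.2586² / (2 × 4.800) = 39.170 / 9.600 = 4.080 m.
Total = 7.510 + 4.080 = 11.590 m.

Total stopping distance ≈ 12 m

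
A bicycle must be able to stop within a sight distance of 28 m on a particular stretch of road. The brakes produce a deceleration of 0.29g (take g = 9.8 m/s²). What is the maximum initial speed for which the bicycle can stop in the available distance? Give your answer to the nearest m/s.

Maximum speed ≈ 13 m/s

a = 0.29 × 9.8 = 2.842 m/s².
v²/(2a) = d ⇒ v = √(2 × 2.842 × 28) = √159.15 = 12.6155 m/s.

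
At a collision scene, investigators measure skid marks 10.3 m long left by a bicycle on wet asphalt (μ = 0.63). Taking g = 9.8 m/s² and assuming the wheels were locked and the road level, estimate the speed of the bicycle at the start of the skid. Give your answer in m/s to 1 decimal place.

Initial speed ≈ 11.3 m/s

Deceleration a = μg = 0.63 × 9.8 = 6.174 m/s².
v = √(2a·d) = √(2 × 6.174 × 10.3) = √127.184 = 11.2776 m/s.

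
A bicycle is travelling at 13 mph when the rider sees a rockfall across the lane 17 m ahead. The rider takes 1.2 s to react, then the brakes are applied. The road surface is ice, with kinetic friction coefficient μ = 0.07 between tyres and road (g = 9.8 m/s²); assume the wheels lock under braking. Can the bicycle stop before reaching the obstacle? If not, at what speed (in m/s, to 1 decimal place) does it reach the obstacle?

No — it strikes the obstacle at 4.5 m/s

13 mph × 0.44704 = 5.8115 m/s.
a = μg = 0.07 × 9.8 = 0.686 m/s².
Reaction distance = 5.8115 × 1.2 = 6.974 m.
Braking distance needed to stop: v²/(2a) = 33.774 / 1.372 = 24.617 m, so total needed = 6.974 + 24.617 = 31.591 m > 17 m — it cannot stop.
Distance remaining when braking begins: 17 − 6.974 = 10.026 m.
v² = v₀² − 2a·d = 33.774 − 2 × 0.686 × 10.026 = 20.018 m²/s².
v = √20.018 = 4.474 m/s.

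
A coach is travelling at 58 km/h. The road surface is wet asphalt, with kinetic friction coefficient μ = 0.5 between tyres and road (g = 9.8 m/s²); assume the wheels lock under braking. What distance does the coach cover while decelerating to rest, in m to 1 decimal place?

58 km/h ÷ 3.6 = 16.1111 m/s.
a = μg = 0.5 × 9.8 = 4.900 m/s².
Braking distance = v²/(2a) = 16.1111² / (2 × 4.900) = 259.568 / 9.800 = 26.487 m.

Braking distance ≈ 26.5 m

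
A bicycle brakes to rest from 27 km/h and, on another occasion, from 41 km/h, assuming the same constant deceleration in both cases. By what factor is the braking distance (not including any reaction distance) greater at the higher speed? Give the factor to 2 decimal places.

Braking distance d = v²/(2a), so with a fixed, d ∝ v².
Factor = (41/27)² = 1.5185² = 2.3058.

Factor ≈ 2.31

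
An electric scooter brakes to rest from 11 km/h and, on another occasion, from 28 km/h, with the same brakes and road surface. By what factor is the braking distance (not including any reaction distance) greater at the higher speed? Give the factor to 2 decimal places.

Braking distance d = v²/(2a), so with a fixed, d ∝ v².
Factor = (28/11)² = 2.5455² = 6.4796.

Factor ≈ 6.48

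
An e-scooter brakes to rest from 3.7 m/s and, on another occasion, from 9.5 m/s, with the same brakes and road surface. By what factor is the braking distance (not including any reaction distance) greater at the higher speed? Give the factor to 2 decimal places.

Braking distance d = v²/(2a), so with a fixed, d ∝ v².
Factor = (9.5/3.7)² = 2.5676² = 6.5926.

Factor ≈ 6.59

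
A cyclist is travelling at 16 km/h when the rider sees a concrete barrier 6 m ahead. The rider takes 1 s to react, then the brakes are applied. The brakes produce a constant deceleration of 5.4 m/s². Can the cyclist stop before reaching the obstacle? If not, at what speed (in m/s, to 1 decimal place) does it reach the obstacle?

No — it strikes the obstacle at 1.7 m/s

16 km/h ÷ 3.6 = 4.4444 m/s.
Reaction distance = 4.4444 × 1 = 4.444 m.
Braking distance needed to stop: v²/(2a) = 19.753 / 10.800 = 1.829 m, so total needed = 4.444 + 1.829 = 6.273 m > 6 m — it cannot stop.
Distance remaining when braking begins: 6 − 4.444 = 1.556 m.
v² = v₀² − 2a·d = 19.753 − 2 × 5.400 × 1.556 = 2.948 m²/s².
v = √2.948 = 1.717 m/s.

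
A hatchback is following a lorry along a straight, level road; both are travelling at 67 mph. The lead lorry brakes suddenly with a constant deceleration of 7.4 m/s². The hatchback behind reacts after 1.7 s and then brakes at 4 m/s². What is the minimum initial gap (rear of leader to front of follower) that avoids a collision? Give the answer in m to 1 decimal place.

67 mph × 0.44704 = 29.9517 m/s.
Leader travels v²/(2a_L) = 897.104 / 14.800 = 60.615 m before stopping.
Follower covers v·t_r = 29.9517 × 1.7 = 50.918 m while reacting, then v²/(2a_F) = 897.104 / 8.000 = 112.138 m while braking, for a total of 50.918 + 112.138 = 163.056 m.
Since a_F ≤ a_L and the follower starts braking later, the follower is never slower than the leader, so the closest approach is when both have stopped.
Minimum gap = 163.056 − 60.615 = 102.441 m.

Minimum gap ≈ 102.4 m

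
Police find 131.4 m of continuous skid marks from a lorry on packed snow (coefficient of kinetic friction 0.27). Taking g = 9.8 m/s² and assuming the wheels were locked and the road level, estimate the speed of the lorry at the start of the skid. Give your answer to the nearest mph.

Deceleration a = μg = 0.27 × 9.8 = 2.646 m/s².
v = √(2a·d) = √(2 × 2.646 × 131.4) = √695.369 = 26.3699 m/s.
= 26.3699 ÷ 0.44704 = 58.988 mph.

Initial speed ≈ 59 mph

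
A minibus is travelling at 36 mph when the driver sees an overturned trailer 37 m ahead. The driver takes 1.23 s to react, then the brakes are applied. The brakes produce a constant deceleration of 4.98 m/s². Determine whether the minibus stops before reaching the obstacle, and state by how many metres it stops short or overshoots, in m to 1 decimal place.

No — it overshoots by 8.8 m

36 mph × 0.44704 = 16.0934 m/s.
Reaction distance = 16.0934 × 1.23 = 19.795 m.
Braking distance = v²/(2a) = 258.998 / 9.960 = 26.004 m.
Total stopping distance = 19.795 + 26.004 = 45.799 m, vs 37 m available — it cannot stop in time and overshoots by 45.799 − 37 = 8.799 m.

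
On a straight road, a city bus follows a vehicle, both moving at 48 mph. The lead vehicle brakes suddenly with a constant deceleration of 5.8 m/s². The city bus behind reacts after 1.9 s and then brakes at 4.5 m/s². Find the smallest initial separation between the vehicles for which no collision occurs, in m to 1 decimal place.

48 mph × 0.44704 = 21.4579 m/s.
Leader travels v²/(2a_L) = 460.441 / 11.600 = 39.693 m before stopping.
Follower covers v·t_r = 21.4579 × 1.9 = 40.770 m while reacting, then v²/(2a_F) = 460.441 / 9.000 = 51.160 m while braking, for a total of 40.770 + 51.160 = 91.930 m.
Since a_F ≤ a_L and the follower starts braking later, the follower is never slower than the leader, so the closest approach is when both have stopped.
Minimum gap = 91.930 − 39.693 = 52.237 m.

Minimum gap ≈ 52.2 m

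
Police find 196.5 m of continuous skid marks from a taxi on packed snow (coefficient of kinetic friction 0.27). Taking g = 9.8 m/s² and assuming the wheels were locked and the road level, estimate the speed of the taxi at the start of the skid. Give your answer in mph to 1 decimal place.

Initial speed ≈ 72.1 mph

Deceleration a = μg = 0.27 × 9.8 = 2.646 m/s².
v = √(2a·d) = √(2 × 2.646 × 196.5) = √1039.878 = 32.2471 m/s.
= 32.2471 ÷ 0.44704 = 72.135 mph.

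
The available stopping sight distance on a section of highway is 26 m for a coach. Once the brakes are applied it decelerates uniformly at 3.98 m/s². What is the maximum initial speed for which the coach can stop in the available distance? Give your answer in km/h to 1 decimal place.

Maximum speed ≈ 51.8 km/h

v²/(2a) = d ⇒ v = √(2 × 3.980 × 26) = √206.96 = 14.3861 m/s.
14.3861 m/s × 3.6 = 51.790 km/h.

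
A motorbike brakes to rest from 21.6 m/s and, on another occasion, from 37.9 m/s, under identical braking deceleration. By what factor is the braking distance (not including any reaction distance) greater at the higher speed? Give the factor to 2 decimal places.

Factor ≈ 3.08

Braking distance d = v²/(2a), so with a fixed, d ∝ v².
Factor = (37.9/21.6)² = 1.7546² = 3.0786.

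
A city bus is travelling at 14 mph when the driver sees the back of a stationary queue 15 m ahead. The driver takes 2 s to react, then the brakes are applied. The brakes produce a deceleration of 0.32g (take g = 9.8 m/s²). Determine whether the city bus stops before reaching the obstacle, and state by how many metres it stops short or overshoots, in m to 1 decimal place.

No — it overshoots by 3.8 m

14 mph × 0.44704 = 6.2586 m/s.
a = 0.32 × 9.8 = 3.136 m/s².
Reaction distance = 6.2586 × 2 = 12.517 m.
Braking distance = v²/(2a) = 39.170 / 6.272 = 6.245 m.
Total stopping distance = 12.517 + 6.245 = 18.762 m, vs 15 m available — it cannot stop in time and overshoots by 18.762 − 15 = 3.762 m.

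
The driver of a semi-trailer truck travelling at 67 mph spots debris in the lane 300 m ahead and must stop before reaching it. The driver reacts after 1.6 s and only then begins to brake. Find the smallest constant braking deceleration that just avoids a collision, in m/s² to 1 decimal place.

67 mph × 0.44704 = 29.9517 m/s.
Distance covered during reaction = 29.9517 × 1.6 = 47.923 m.
Distance available for braking: 300 − 47.923 = 252.077 m.
v² = 2a·d ⇒ a = v²/(2d) = 29.9517² / (2 × 252.077) = 897.104 / 504.154 = 1.7794 m/s².

Required deceleration ≈ 1.8 m/s²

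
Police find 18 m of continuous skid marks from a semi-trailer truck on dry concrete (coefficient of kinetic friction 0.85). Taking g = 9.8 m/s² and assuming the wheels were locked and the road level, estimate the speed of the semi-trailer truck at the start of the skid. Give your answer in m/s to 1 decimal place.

Initial speed ≈ 17.3 m/s

Deceleration a = μg = 0.85 × 9.8 = 8.330 m/s².
v = √(2a·d) = √(2 × 8.330 × 18) = √299.880 = 17.3170 m/s.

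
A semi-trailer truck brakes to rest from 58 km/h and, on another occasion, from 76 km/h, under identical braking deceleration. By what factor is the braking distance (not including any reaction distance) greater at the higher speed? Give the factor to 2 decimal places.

Factor ≈ 1.72

Braking distance d = v²/(2a), so with a fixed, d ∝ v².
Factor = (76/58)² = 1.3103² = 1.7169.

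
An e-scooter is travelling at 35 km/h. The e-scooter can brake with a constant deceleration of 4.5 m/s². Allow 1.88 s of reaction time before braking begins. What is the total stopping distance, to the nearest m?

35 km/h ÷ 3.6 = 9.7222 m/s.
Reaction distance = v·t_r = 9.7222 × 1.88 = 18.278 m.
Braking distance = v²/(2a) = 9.7222² / (2 × 4.500) = 94.521 / 9.000 = 10.502 m.
Total = 18.278 + 10.502 = 28.780 m.

Total stopping distance ≈ 29 m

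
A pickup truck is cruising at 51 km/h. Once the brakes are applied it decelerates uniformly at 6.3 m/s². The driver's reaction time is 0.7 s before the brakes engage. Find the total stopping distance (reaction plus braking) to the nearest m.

51 km/h ÷ 3.6 = 14.1667 m/s.
Reaction distance = v·t_r = 14.1667 × 0.7 = 9.917 m.
Braking distance = v²/(2a) = 14.1667² / (2 × 6.300) = 200.695 / 12.600 = 15.928 m.
Total = 9.917 + 15.928 = 25.845 m.

Total stopping distance ≈ 26 m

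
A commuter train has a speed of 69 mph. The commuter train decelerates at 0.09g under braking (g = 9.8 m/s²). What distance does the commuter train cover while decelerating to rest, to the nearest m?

Braking distance ≈ 539 m

69 mph × 0.44704 = 30.8458 m/s.
a = 0.09 × 9.8 = 0.882 m/s².
Braking distance = v²/(2a) = 30.8458² / (2 × 0.882) = 951.463 / 1.764 = 539.378 m.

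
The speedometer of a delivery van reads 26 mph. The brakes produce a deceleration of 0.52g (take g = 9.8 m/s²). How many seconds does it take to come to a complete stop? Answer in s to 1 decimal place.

Braking time ≈ 2.3 s

26 mph × 0.44704 = 11.6230 m/s.
a = 0.52 × 9.8 = 5.096 m/s².
Braking time = v/a = 11.6230 / 5.096 = 2.281 s.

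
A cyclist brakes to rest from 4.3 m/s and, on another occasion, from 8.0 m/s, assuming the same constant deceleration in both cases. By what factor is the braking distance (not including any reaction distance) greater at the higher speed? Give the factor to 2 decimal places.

Braking distance d = v²/(2a), so with a fixed, d ∝ v².
Factor = (8.0/4.3)² = 1.8605² = 3.4615.

Factor ≈ 3.46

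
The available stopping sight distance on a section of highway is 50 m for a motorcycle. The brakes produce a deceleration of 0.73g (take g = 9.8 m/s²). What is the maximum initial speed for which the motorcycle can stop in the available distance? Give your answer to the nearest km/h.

Maximum speed ≈ 96 km/h

a = 0.73 × 9.8 = 7.154 m/s².
v²/(2a) = d ⇒ v = √(2 × 7.154 × 50) = √715.40 = 26.7470 m/s.
26.7470 m/s × 3.6 = 96.289 km/h.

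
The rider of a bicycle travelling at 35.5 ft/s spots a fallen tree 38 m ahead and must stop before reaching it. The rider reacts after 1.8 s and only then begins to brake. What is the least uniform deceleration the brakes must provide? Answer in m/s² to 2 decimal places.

35.5 ft/s × 0.3048 = 10.8204 m/s.
Distance covered during reaction = 10.8204 × 1.8 = 19.477 m.
Distance available for braking: 38 − 19.477 = 18.523 m.
v² = 2a·d ⇒ a = v²/(2d) = 10.8204² / (2 × 18.523) = 117.081 / 37.046 = 3.1604 m/s².

Required deceleration ≈ 3.16 m/s²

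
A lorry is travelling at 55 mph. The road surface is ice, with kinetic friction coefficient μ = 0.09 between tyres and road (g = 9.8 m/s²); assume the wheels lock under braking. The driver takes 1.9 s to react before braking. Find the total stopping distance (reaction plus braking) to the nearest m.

Total stopping distance ≈ 389 m

55 mph × 0.44704 = 24.5872 m/s.
a = μg = 0.09 × 9.8 = 0.882 m/s².
Reaction distance = v·t_r = 24.5872 × 1.9 = 46.716 m.
Braking distance = v²/(2a) = 24.5872² / (2 × 0.882) = 604.530 / 1.764 = 342.704 m.
Total = 46.716 + 342.704 = 389.420 m.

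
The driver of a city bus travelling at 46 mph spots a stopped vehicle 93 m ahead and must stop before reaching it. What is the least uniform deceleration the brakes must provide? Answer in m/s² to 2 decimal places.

46 mph × 0.44704 = 20.5638 m/s.
v² = 2a·d ⇒ a = v²/(2d) = 20.5638² / (2 × 93.000) = 422.870 / 186.000 = 2.2735 m/s².

Required deceleration ≈ 2.27 m/s²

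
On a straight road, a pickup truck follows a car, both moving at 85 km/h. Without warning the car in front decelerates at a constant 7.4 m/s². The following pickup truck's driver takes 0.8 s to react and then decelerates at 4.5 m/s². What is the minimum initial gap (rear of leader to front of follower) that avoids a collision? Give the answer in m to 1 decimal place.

Minimum gap ≈ 43.2 m

85 km/h ÷ 3.6 = 23.6111 m/s.
Leader travels v²/(2a_L) = 557.484 / 14.800 = 37.668 m before stopping.
Follower covers v·t_r = 23.6111 × 0.8 = 18.889 m while reacting, then v²/(2a_F) = 557.484 / 9.000 = 61.943 m while braking, for a total of 18.889 + 61.943 = 80.832 m.
Since a_F ≤ a_L and the follower starts braking later, the follower is never slower than the leader, so the closest approach is when both have stopped.
Minimum gap = 80.832 − 37.668 = 43.164 m.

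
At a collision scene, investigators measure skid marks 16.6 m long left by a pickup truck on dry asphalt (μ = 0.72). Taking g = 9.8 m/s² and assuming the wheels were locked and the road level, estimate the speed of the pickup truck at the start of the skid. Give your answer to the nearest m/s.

Deceleration a = μg = 0.72 × 9.8 = 7.056 m/s².
v = √(2a·d) = √(2 × 7.056 × 16.6) = √234.259 = 15.3055 m/s.

Initial speed ≈ 15 m/s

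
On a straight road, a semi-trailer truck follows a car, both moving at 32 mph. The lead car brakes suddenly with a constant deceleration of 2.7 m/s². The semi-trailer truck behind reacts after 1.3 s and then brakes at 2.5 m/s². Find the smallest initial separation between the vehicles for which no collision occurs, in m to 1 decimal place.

Minimum gap ≈ 21.6 m

32 mph × 0.44704 = 14.3053 m/s.
Leader travels v²/(2a_L) = 204.642 / 5.400 = 37.897 m before stopping.
Follower covers v·t_r = 14.3053 × 1.3 = 18.597 m while reacting, then v²/(2a_F) = 204.642 / 5.000 = 40.928 m while braking, for a total of 18.597 + 40.928 = 59.525 m.
Since a_F ≤ a_L and the follower starts braking later, the follower is never slower than the leader, so the closest approach is when both have stopped.
Minimum gap = 59.525 − 37.897 = 21.628 m.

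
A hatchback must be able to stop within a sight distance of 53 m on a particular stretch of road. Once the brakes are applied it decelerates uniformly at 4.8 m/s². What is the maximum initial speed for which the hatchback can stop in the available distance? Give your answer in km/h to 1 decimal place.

Maximum speed ≈ 81.2 km/h

v²/(2a) = d ⇒ v = √(2 × 4.800 × 53) = √508.80 = 22.5566 m/s.
22.5566 m/s × 3.6 = 81.204 km/h.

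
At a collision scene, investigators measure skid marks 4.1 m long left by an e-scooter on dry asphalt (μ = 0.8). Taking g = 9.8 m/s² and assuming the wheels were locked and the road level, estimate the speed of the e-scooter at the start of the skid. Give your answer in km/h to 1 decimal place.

Initial speed ≈ 28.9 km/h

Deceleration a = μg = 0.8 × 9.8 = 7.840 m/s².
v = √(2a·d) = √(2 × 7.840 × 4.1) = √64.288 = 8.0180 m/s.
= 8.0180 × 3.6 = 28.865 km/h.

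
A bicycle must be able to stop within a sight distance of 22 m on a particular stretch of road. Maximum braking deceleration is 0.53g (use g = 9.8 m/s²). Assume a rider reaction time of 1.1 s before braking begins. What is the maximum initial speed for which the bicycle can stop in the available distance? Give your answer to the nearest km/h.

a = 0.53 × 9.8 = 5.194 m/s².
Stopping distance: v·t_r + v²/(2a) = 22 with t_r = 1.1 s and a = 5.194 m/s².
So v² + 11.427 v − 228.54 = 0.
Positive root: v = −a·t_r + √((a·t_r)² + 2a·d) = −5.713 + √(32.638 + 228.54) = 10.4480 m/s.
10.4480 m/s × 3.6 = 37.613 km/h.

Maximum speed ≈ 38 km/h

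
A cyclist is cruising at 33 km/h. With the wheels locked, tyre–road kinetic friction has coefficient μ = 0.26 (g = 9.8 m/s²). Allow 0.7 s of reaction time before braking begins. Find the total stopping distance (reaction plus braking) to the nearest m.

Total stopping distance ≈ 23 m

33 km/h ÷ 3.6 = 9.1667 m/s.
a = μg = 0.26 × 9.8 = 2.548 m/s².
Reaction distance = v·t_r = 9.1667 × 0.7 = 6.417 m.
Braking distance = v²/(2a) = 9.1667² / (2 × 2.548) = 84.028 / 5.096 = 16.489 m.
Total = 6.417 + 16.489 = 22.906 m.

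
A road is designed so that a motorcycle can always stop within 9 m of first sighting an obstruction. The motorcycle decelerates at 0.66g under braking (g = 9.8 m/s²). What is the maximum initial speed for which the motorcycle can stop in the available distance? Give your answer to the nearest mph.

a = 0.66 × 9.8 = 6.468 m/s².
v²/(2a) = d ⇒ v = √(2 × 6.468 × 9) = √116.42 = 10.7898 m/s.
10.7898 m/s ÷ 0.44704 = 24.136 mph.

Maximum speed ≈ 24 mph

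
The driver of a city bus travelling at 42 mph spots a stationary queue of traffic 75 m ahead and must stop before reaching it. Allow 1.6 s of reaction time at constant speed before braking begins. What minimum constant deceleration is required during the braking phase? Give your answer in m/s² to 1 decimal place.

Required deceleration ≈ 3.9 m/s²

42 mph × 0.44704 = 18.7757 m/s.
Distance covered during reaction = 18.7757 × 1.6 = 30.041 m.
Distance available for braking: 75 − 30.041 = 44.959 m.
v² = 2a·d ⇒ a = v²/(2d) = 18.7757² / (2 × 44.959) = 352.527 / 89.918 = 3.9205 m/s².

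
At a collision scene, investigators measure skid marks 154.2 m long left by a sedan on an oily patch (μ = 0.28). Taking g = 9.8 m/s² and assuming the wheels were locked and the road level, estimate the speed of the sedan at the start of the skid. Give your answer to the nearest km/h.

Deceleration a = μg = 0.28 × 9.8 = 2.744 m/s².
v = √(2a·d) = √(2 × 2.744 × 154.2) = √846.250 = 29.0904 m/s.
= 29.0904 × 3.6 = 104.725 km/h.

Initial speed ≈ 105 km/h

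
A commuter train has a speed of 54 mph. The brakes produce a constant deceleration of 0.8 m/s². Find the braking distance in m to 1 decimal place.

Braking distance ≈ 364.2 m

54 mph × 0.44704 = 24.1402 m/s.
Braking distance = v²/(2a) = 24.1402² / (2 × 0.800) = 582.749 / 1.600 = 364.218 m.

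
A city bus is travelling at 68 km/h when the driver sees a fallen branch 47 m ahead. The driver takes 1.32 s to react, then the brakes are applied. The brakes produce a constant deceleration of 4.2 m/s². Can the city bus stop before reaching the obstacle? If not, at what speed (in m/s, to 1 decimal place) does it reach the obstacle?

No — it strikes the obstacle at 13.1 m/s

68 km/h ÷ 3.6 = 18.8889 m/s.
Reaction distance = 18.8889 × 1.32 = 24.933 m.
Braking distance needed to stop: v²/(2a) = 356.791 / 8.400 = 42.475 m, so total needed = 24.933 + 42.475 = 67.408 m > 47 m — it cannot stop.
Distance remaining when braking begins: 47 − 24.933 = 22.067 m.
v² = v₀² − 2a·d = 356.791 − 2 × 4.200 × 22.067 = 171.428 m²/s².
v = √171.428 = 13.093 m/s.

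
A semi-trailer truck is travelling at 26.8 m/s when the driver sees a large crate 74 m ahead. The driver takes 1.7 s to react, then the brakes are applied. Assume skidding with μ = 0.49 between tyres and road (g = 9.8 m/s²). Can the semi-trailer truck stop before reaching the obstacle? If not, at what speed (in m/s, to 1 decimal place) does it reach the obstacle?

No — it strikes the obstacle at 21.1 m/s

a = μg = 0.49 × 9.8 = 4.802 m/s².
Reaction distance = 26.8000 × 1.7 = 45.560 m.
Braking distance needed to stop: v²/(2a) = 718.240 / 9.604 = 74.786 m, so total needed = 45.560 + 74.786 = 120.346 m > 74 m — it cannot stop.
Distance remaining when braking begins: 74 − 45.560 = 28.440 m.
v² = v₀² − 2a·d = 718.240 − 2 × 4.802 × 28.440 = 445.102 m²/s².
v = √445.102 = 21.097 m/s.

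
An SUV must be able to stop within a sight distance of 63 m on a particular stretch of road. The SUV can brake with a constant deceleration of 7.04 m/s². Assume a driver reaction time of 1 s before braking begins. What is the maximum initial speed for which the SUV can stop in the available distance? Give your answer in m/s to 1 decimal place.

Stopping distance: v·t_r + v²/(2a) = 63 with t_r = 1 s and a = 7.040 m/s².
So v² + 14.080 v − 887.04 = 0.
Positive root: v = −a·t_r + √((a·t_r)² + 2a·d) = −7.040 + √(49.562 + 887.04) = 23.5640 m/s.

Maximum speed ≈ 23.6 m/s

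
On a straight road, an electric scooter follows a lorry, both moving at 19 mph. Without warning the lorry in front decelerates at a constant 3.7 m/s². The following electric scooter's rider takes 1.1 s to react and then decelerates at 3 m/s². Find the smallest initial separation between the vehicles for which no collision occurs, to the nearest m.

19 mph × 0.44704 = 8.4938 m/s.
Leader travels v²/(2a_L) = 72.145 / 7.400 = 9.749 m before stopping.
Follower covers v·t_r = 8.4938 × 1.1 = 9.343 m while reacting, then v²/(2a_F) = 72.145 / 6.000 = 12.024 m while braking, for a total of 9.343 + 12.024 = 21.367 m.
Since a_F ≤ a_L and the follower starts braking later, the follower is never slower than the leader, so the closest approach is when both have stopped.
Minimum gap = 21.367 − 9.749 = 11.618 m.

Minimum gap ≈ 12 m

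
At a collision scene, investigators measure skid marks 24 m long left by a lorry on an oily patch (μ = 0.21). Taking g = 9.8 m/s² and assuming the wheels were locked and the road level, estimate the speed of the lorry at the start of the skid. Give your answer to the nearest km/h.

Initial speed ≈ 36 km/h

Deceleration a = μg = 0.21 × 9.8 = 2.058 m/s².
v = √(2a·d) = √(2 × 2.058 × 24) = √98.784 = 9.9390 m/s.
= 9.9390 × 3.6 = 35.780 km/h.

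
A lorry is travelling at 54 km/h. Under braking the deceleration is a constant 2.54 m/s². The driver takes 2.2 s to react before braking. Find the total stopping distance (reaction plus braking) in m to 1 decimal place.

54 km/h ÷ 3.6 = 15.0000 m/s.
Reaction distance = v·t_r = 15.0000 × 2.2 = 33.000 m.
Braking distance = v²/(2a) = 15.0000² / (2 × 2.540) = 225.000 / 5.080 = 44.291 m.
Total = 33.000 + 44.291 = 77.291 m.

Total stopping distance ≈ 77.3 m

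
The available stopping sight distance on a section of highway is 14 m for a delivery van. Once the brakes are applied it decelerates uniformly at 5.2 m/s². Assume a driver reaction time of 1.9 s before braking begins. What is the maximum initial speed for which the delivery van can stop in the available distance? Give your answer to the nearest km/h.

Stopping distance: v·t_r + v²/(2a) = 14 with t_r = 1.9 s and a = 5.200 m/s².
So v² + 19.760 v − 145.60 = 0.
Positive root: v = −a·t_r + √((a·t_r)² + 2a·d) = −9.880 + √(97.614 + 145.60) = 5.7153 m/s.
5.7153 m/s × 3.6 = 20.575 km/h.

Maximum speed ≈ 21 km/h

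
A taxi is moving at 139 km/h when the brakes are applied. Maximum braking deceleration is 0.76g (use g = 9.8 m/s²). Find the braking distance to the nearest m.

Braking distance ≈ 100 m

139 km/h ÷ 3.6 = 38.6111 m/s.
a = 0.76 × 9.8 = 7.448 m/s².
Braking distance = v²/(2a) = 38.6111² / (2 × 7.448) = 1490.817 / 14.896 = 100.082 m.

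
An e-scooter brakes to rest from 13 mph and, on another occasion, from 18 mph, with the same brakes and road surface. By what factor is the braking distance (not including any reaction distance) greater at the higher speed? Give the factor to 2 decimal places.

Factor ≈ 1.92

Braking distance d = v²/(2a), so with a fixed, d ∝ v².
Factor = (18/13)² = 1.3846² = 1.9171.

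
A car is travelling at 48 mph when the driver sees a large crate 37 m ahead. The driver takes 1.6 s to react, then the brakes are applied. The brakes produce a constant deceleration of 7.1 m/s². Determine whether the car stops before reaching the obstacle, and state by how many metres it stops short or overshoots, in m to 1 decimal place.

No — it overshoots by 29.8 m

48 mph × 0.44704 = 21.4579 m/s.
Reaction distance = 21.4579 × 1.6 = 34.333 m.
Braking distance = v²/(2a) = 460.441 / 14.200 = 32.425 m.
Total stopping distance = 34.333 + 32.425 = 66.758 m, vs 37 m available — it cannot stop in time and overshoots by 66.758 − 37 = 29.758 m.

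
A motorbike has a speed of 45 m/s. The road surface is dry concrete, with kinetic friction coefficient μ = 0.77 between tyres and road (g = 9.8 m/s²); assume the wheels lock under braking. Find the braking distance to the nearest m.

Braking distance ≈ 134 m

a = μg = 0.77 × 9.8 = 7.546 m/s².
Braking distance = v²/(2a) = 45.0000² / (2 × 7.546) = 2025.000 / 15.092 = 134.177 m.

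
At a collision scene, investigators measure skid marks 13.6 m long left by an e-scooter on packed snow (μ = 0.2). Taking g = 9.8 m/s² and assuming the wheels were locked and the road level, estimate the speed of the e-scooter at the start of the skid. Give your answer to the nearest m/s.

Deceleration a = μg = 0.2 × 9.8 = 1.960 m/s².
v = √(2a·d) = √(2 × 1.960 × 13.6) = √53.312 = 7.3015 m/s.

Initial speed ≈ 7 m/s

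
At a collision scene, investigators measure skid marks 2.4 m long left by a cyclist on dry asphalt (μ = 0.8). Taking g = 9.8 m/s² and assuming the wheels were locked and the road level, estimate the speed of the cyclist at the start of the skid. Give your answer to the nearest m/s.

Initial speed ≈ 6 m/s

Deceleration a = μg = 0.8 × 9.8 = 7.840 m/s².
v = √(2a·d) = √(2 × 7.840 × 2.4) = √37.632 = 6.1345 m/s.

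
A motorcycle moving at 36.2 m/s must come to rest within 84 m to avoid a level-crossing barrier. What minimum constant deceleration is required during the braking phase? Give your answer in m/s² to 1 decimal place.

Required deceleration ≈ 7.8 m/s²

v² = 2a·d ⇒ a = v²/(2d) = 36.2000² / (2 × 84.000) = 1310.440 / 168.000 = 7.8002 m/s².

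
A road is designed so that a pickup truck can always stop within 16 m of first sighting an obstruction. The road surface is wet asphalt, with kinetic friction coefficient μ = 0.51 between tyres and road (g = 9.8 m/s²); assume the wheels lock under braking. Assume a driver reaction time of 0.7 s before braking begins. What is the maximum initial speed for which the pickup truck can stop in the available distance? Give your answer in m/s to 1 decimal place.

Maximum speed ≈ 9.6 m/s

a = μg = 0.51 × 9.8 = 4.998 m/s².
Stopping distance: v·t_r + v²/(2a) = 16 with t_r = 0.7 s and a = 4.998 m/s².
So v² + 6.997 v − 159.94 = 0.
Positive root: v = −a·t_r + √((a·t_r)² + 2a·d) = −3.499 + √(12.243 + 159.94) = 9.6229 m/s.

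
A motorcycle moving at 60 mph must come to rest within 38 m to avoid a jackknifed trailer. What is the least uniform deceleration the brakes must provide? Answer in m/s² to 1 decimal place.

Required deceleration ≈ 9.5 m/s²

60 mph × 0.44704 = 26.8224 m/s.
v² = 2a·d ⇒ a = v²/(2d) = 26.8224² / (2 × 38.000) = 719.441 / 76.000 = 9.4663 m/s².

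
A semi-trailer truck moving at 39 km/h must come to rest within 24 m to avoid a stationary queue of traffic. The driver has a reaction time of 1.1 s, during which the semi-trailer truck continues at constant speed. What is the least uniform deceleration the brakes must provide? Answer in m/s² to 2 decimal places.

39 km/h ÷ 3.6 = 10.8333 m/s.
Distance covered during reaction = 10.8333 × 1.1 = 11.917 m.
Distance available for braking: 24 − 11.917 = 12.083 m.
v² = 2a·d ⇒ a = v²/(2d) = 10.8333² / (2 × 12.083) = 117.360 / 24.166 = 4.8564 m/s².

Required deceleration ≈ 4.86 m/s²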